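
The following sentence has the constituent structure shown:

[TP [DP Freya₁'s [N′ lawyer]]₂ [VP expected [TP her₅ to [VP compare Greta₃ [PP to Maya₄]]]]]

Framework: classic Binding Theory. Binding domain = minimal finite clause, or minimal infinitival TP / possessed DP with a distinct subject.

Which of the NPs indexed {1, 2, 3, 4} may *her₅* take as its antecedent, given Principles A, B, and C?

{1}

*her* is a pronoun, so Principle B applies: it must be free in its binding domain.
Binding domain of *her₅*: the matrix TP, whose subject is [Freya₁'s lawyer]₂.
*Freya₁* and the pronoun do not c-command one another → neither Principle B nor Principle C is at stake; coindexation permitted.
*[Freya₁'s lawyer]₂* c-commands the pronoun within its binding domain → coindexation would violate Principle B.
*Greta₃*: the pronoun c-commands this R-expression → coindexation would violate Principle C on *Greta₃*.
*Maya₄*: the pronoun c-commands this R-expression → coindexation would violate Principle C on *Maya₄*.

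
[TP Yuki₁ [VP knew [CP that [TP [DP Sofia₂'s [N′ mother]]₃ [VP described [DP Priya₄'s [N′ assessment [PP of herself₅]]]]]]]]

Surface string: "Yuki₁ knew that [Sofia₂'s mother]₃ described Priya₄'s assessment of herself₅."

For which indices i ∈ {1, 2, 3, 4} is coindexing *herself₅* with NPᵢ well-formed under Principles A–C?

{4}

*herself* is an anaphor, so Principle A applies: it must be bound in its binding domain.
Binding domain of *herself₅*: the possessed DP, whose subject is Priya₄.
*Yuki₁* c-commands the anaphor but is outside its binding domain → cannot satisfy Principle A.
*Sofia₂* does not c-command the anaphor → cannot bind it.
*[Sofia₂'s mother]₃* c-commands the anaphor but is outside its binding domain → cannot satisfy Principle A.
*Priya₄* c-commands the anaphor within its binding domain → licit binder.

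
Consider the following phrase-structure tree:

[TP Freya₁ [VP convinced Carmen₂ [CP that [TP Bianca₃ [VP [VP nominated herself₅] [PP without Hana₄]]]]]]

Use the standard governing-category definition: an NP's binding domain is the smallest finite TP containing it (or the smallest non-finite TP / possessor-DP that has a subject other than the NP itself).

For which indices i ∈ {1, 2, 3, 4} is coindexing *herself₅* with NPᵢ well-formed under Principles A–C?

{3}

*herself* is an anaphor, so Principle A applies: it must be bound in its binding domain.
Binding domain of *herself₅*: the embedded TP, whose subject is Bianca₃.
*Freya₁* c-commands the anaphor but is outside its binding domain → cannot satisfy Principle A.
*Carmen₂* c-commands the anaphor but is outside its binding domain → cannot satisfy Principle A.
*Bianca₃* c-commands the anaphor within its binding domain → licit binder.
*Hana₄* does not c-command the anaphor → cannot bind it.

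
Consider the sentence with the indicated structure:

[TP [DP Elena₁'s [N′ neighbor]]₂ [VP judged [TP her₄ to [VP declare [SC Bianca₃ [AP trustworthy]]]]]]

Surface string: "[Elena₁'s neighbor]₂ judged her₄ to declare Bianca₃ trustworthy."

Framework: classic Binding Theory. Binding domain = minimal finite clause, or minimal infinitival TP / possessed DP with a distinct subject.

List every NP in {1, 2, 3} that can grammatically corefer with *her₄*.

{1}

*her* is a pronoun, so Principle B applies: it must be free in its binding domain.
Binding domain of *her₄*: the matrix TP, whose subject is [Elena₁'s neighbor]₂.
*Elena₁* and the pronoun do not c-command one another → neither Principle B nor Principle C is at stake; coindexation permitted.
*[Elena₁'s neighbor]₂* c-commands the pronoun within its binding domain → coindexation would violate Principle B.
*Bianca₃*: the pronoun c-commands this R-expression → coindexation would violate Principle C on *Bianca₃*.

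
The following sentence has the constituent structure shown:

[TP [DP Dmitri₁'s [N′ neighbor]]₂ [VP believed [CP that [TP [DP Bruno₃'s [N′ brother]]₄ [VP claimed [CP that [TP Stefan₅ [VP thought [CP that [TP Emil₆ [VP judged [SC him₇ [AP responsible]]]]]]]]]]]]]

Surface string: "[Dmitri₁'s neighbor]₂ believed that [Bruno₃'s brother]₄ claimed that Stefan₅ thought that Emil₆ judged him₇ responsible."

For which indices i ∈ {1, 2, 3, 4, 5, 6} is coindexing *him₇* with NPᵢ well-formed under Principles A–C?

{1, 2, 3, 4, 5}

*him* is a pronoun, so Principle B applies: it must be free in its binding domain.
Binding domain of *him₇*: the embedded TP, whose subject is Emil₆.
*Dmitri₁* and the pronoun do not c-command one another → neither Principle B nor Principle C is at stake; coindexation permitted.
*[Dmitri₁'s neighbor]₂* c-commands the pronoun but from outside its binding domain, and is not c-commanded by it → coindexation permitted.
*Bruno₃* and the pronoun do not c-command one another → neither Principle B nor Principle C is at stake; coindexation permitted.
*[Bruno₃'s brother]₄* c-commands the pronoun but from outside its binding domain, and is not c-commanded by it → coindexation permitted.
*Stefan₅* c-commands the pronoun but from outside its binding domain, and is not c-commanded by it → coindexation permitted.
*Emil₆* c-commands the pronoun within its binding domain → coindexation would violate Principle B.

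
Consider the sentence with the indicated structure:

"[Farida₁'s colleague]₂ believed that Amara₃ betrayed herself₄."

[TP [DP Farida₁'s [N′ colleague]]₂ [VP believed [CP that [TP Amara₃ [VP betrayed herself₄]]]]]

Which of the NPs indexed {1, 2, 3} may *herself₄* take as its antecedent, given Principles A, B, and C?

{3}

*herself* is an anaphor, so Principle A applies: it must be bound in its binding domain.
Binding domain of *herself₄*: the embedded TP, whose subject is Amara₃.
*Farida₁* does not c-command the anaphor → cannot bind it.
*[Farida₁'s colleague]₂* c-commands the anaphor but is outside its binding domain → cannot satisfy Principle A.
*Amara₃* c-commands the anaphor within its binding domain → licit binder.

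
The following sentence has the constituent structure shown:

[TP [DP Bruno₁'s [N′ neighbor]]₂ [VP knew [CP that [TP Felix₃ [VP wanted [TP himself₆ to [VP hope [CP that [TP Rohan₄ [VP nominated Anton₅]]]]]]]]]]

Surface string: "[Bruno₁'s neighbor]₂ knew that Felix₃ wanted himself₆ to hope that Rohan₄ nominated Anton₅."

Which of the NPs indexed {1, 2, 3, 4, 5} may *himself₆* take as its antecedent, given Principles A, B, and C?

{3}

*himself* is an anaphor, so Principle A applies: it must be bound in its binding domain.
Binding domain of *himself₆*: the embedded TP, whose subject is Felix₃.
*Bruno₁* does not c-command the anaphor → cannot bind it.
*[Bruno₁'s neighbor]₂* c-commands the anaphor but is outside its binding domain → cannot satisfy Principle A.
*Felix₃* c-commands the anaphor within its binding domain → licit binder.
*Rohan₄* does not c-command the anaphor → cannot bind it.
*Anton₅* does not c-command the anaphor → cannot bind it.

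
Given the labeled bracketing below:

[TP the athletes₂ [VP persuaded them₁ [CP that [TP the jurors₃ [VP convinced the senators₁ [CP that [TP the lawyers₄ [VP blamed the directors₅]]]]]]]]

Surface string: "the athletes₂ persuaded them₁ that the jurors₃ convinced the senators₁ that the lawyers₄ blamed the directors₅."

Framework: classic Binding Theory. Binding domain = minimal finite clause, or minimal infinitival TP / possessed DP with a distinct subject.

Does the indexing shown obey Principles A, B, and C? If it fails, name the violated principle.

The two coindexed NPs are *them₁* and *the senators₁*.
*the senators₁* is an R-expression. Principle C requires it to be free everywhere.
*them₁* c-commands it and carries the same index.
The R-expression is bound → Principle C violation.

Principle C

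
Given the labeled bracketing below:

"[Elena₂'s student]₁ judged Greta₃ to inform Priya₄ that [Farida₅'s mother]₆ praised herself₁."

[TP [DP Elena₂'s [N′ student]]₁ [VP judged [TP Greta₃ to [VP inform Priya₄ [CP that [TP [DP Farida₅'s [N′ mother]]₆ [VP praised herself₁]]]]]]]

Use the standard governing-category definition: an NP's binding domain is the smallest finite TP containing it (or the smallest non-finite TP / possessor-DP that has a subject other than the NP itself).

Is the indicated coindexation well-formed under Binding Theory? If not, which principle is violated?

The two coindexed NPs are *[Elena₂'s student]₁* and *herself₁*.
*herself₁* is an anaphor. Principle A requires it to be bound within its binding domain — the embedded TP, whose subject is [Farida₅'s mother]₆.
Within that domain it is c-commanded by *[Farida₅'s mother]₆*, which does not share its index.
*[Elena₂'s student]₁* does c-command the anaphor, but from outside its binding domain.
The anaphor is unbound in its domain → Principle A violation.

Principle A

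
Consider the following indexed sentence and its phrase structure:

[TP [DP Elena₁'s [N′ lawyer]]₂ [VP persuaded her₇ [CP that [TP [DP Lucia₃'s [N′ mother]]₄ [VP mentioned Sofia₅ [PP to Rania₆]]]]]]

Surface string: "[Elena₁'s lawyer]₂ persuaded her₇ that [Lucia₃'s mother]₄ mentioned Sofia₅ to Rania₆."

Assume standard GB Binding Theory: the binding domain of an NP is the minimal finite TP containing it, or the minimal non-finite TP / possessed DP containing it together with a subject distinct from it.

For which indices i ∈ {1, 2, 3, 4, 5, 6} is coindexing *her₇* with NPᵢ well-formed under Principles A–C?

*her* is a pronoun, so Principle B applies: it must be free in its binding domain.
Binding domain of *her₇*: the matrix TP, whose subject is [Elena₁'s lawyer]₂.
*Elena₁* and the pronoun do not c-command one another → neither Principle B nor Principle C is at stake; coindexation permitted.
*[Elena₁'s lawyer]₂* c-commands the pronoun within its binding domain → coindexation would violate Principle B.
*Lucia₃*: the pronoun c-commands this R-expression → coindexation would violate Principle C on *Lucia₃*.
*[Lucia₃'s mother]₄*: the pronoun c-commands this R-expression → coindexation would violate Principle C on *[Lucia₃'s mother]₄*.
*Sofia₅*: the pronoun c-commands this R-expression → coindexation would violate Principle C on *Sofia₅*.
*Rania₆*: the pronoun c-commands this R-expression → coindexation would violate Principle C on *Rania₆*.

{1}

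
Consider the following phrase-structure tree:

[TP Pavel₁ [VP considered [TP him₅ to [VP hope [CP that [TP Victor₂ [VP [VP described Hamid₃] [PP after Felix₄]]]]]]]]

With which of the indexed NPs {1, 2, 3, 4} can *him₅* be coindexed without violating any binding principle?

none

*him* is a pronoun, so Principle B applies: it must be free in its binding domain.
Binding domain of *him₅*: the matrix TP, whose subject is Pavel₁.
*Pavel₁* c-commands the pronoun within its binding domain → coindexation would violate Principle B.
*Victor₂*: the pronoun c-commands this R-expression → coindexation would violate Principle C on *Victor₂*.
*Hamid₃*: the pronoun c-commands this R-expression → coindexation would violate Principle C on *Hamid₃*.
*Felix₄*: the pronoun c-commands this R-expression → coindexation would violate Principle C on *Felix₄*.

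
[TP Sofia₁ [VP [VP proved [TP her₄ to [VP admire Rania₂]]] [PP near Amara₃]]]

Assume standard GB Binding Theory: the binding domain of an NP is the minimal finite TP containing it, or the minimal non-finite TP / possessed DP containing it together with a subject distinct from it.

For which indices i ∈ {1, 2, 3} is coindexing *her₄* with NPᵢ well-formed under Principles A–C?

*her* is a pronoun, so Principle B applies: it must be free in its binding domain.
Binding domain of *her₄*: the matrix TP, whose subject is Sofia₁.
*Sofia₁* c-commands the pronoun within its binding domain → coindexation would violate Principle B.
*Rania₂*: the pronoun c-commands this R-expression → coindexation would violate Principle C on *Rania₂*.
*Amara₃* and the pronoun do not c-command one another → neither Principle B nor Principle C is at stake; coindexation permitted.

{3}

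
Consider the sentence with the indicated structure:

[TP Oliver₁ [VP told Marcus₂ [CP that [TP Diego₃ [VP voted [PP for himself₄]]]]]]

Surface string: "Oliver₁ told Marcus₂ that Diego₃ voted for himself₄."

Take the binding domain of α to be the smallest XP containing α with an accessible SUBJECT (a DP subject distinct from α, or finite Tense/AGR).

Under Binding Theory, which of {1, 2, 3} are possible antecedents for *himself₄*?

*himself* is an anaphor, so Principle A applies: it must be bound in its binding domain.
Binding domain of *himself₄*: the embedded TP, whose subject is Diego₃.
*Oliver₁* c-commands the anaphor but is outside its binding domain → cannot satisfy Principle A.
*Marcus₂* c-commands the anaphor but is outside its binding domain → cannot satisfy Principle A.
*Diego₃* c-commands the anaphor within its binding domain → licit binder.

{3}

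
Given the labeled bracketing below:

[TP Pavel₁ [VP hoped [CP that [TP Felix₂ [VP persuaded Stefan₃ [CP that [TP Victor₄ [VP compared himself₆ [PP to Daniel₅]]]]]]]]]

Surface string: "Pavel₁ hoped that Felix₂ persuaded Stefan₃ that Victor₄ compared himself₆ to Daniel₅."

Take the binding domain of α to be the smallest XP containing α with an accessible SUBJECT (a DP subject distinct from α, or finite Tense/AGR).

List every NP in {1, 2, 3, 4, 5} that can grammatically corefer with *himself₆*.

{4}

*himself* is an anaphor, so Principle A applies: it must be bound in its binding domain.
Binding domain of *himself₆*: the embedded TP, whose subject is Victor₄.
*Pavel₁* c-commands the anaphor but is outside its binding domain → cannot satisfy Principle A.
*Felix₂* c-commands the anaphor but is outside its binding domain → cannot satisfy Principle A.
*Stefan₃* c-commands the anaphor but is outside its binding domain → cannot satisfy Principle A.
*Victor₄* c-commands the anaphor within its binding domain → licit binder.
*Daniel₅* does not c-command the anaphor → cannot bind it.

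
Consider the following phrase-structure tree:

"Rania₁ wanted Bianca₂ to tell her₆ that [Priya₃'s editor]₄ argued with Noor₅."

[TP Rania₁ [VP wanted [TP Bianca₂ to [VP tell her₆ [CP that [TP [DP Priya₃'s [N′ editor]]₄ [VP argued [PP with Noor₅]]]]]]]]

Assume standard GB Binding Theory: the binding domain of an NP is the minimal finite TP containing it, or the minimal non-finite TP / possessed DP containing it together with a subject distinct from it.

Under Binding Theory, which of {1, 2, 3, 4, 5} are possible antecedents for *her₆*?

*her* is a pronoun, so Principle B applies: it must be free in its binding domain.
Binding domain of *her₆*: the embedded TP, whose subject is Bianca₂.
*Rania₁* c-commands the pronoun but from outside its binding domain, and is not c-commanded by it → coindexation permitted.
*Bianca₂* c-commands the pronoun within its binding domain → coindexation would violate Principle B.
*Priya₃*: the pronoun c-commands this R-expression → coindexation would violate Principle C on *Priya₃*.
*[Priya₃'s editor]₄*: the pronoun c-commands this R-expression → coindexation would violate Principle C on *[Priya₃'s editor]₄*.
*Noor₅*: the pronoun c-commands this R-expression → coindexation would violate Principle C on *Noor₅*.

{1}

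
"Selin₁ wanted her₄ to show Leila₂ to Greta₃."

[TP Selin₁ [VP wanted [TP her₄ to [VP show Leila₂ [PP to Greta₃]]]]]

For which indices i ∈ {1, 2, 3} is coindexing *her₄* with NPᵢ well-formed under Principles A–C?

*her* is a pronoun, so Principle B applies: it must be free in its binding domain.
Binding domain of *her₄*: the matrix TP, whose subject is Selin₁.
*Selin₁* c-commands the pronoun within its binding domain → coindexation would violate Principle B.
*Leila₂*: the pronoun c-commands this R-expression → coindexation would violate Principle C on *Leila₂*.
*Greta₃*: the pronoun c-commands this R-expression → coindexation would violate Principle C on *Greta₃*.

none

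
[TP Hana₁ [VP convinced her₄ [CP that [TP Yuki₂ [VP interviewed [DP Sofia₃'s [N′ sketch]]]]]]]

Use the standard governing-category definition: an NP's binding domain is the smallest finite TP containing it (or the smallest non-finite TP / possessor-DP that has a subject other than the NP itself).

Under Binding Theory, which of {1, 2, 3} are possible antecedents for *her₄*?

*her* is a pronoun, so Principle B applies: it must be free in its binding domain.
Binding domain of *her₄*: the matrix TP, whose subject is Hana₁.
*Hana₁* c-commands the pronoun within its binding domain → coindexation would violate Principle B.
*Yuki₂*: the pronoun c-commands this R-expression → coindexation would violate Principle C on *Yuki₂*.
*Sofia₃*: the pronoun c-commands this R-expression → coindexation would violate Principle C on *Sofia₃*.

none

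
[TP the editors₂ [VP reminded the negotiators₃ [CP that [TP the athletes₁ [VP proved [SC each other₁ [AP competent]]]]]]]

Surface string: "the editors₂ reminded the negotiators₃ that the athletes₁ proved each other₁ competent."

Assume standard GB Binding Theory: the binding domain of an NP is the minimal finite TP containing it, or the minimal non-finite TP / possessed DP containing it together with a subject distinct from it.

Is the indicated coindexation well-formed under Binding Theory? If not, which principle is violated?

The two coindexed NPs are *the athletes₁* and *each other₁*.
*each other₁* is an anaphor; its binding domain is the embedded TP, whose subject is the athletes₁. *the athletes₁* c-commands it within that domain and shares its index, so Principle A is satisfied.
*the athletes₁* is an R-expression; *each other₁* does not c-command it, and no other NP shares its index, so Principle C is satisfied.
All principles are respected.

grammatical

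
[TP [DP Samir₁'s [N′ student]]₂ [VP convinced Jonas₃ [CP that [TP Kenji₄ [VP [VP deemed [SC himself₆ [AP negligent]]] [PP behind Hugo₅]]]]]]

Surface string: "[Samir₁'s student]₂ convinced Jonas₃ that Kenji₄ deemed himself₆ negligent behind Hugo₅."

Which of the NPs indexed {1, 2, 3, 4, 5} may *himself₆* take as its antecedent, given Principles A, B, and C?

{4}

*himself* is an anaphor, so Principle A applies: it must be bound in its binding domain.
Binding domain of *himself₆*: the embedded TP, whose subject is Kenji₄.
*Samir₁* does not c-command the anaphor → cannot bind it.
*[Samir₁'s student]₂* c-commands the anaphor but is outside its binding domain → cannot satisfy Principle A.
*Jonas₃* c-commands the anaphor but is outside its binding domain → cannot satisfy Principle A.
*Kenji₄* c-commands the anaphor within its binding domain → licit binder.
*Hugo₅* does not c-command the anaphor → cannot bind it.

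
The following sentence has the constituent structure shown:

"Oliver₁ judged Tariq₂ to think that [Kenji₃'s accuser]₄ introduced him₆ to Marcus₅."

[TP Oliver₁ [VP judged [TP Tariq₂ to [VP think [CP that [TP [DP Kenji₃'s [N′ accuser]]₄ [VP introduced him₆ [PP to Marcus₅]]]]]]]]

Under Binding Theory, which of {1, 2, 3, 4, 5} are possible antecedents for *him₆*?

*him* is a pronoun, so Principle B applies: it must be free in its binding domain.
Binding domain of *him₆*: the embedded TP, whose subject is [Kenji₃'s accuser]₄.
*Oliver₁* c-commands the pronoun but from outside its binding domain, and is not c-commanded by it → coindexation permitted.
*Tariq₂* c-commands the pronoun but from outside its binding domain, and is not c-commanded by it → coindexation permitted.
*Kenji₃* and the pronoun do not c-command one another → neither Principle B nor Principle C is at stake; coindexation permitted.
*[Kenji₃'s accuser]₄* c-commands the pronoun within its binding domain → coindexation would violate Principle B.
*Marcus₅*: the pronoun c-commands this R-expression → coindexation would violate Principle C on *Marcus₅*.

{1, 2, 3}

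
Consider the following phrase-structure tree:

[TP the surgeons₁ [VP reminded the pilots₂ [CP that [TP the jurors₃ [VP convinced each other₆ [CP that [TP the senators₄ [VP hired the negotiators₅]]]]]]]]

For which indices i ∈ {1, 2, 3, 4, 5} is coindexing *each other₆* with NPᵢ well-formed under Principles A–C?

*each other* is an anaphor, so Principle A applies: it must be bound in its binding domain.
Binding domain of *each other₆*: the embedded TP, whose subject is the jurors₃.
*the surgeons₁* c-commands the anaphor but is outside its binding domain → cannot satisfy Principle A.
*the pilots₂* c-commands the anaphor but is outside its binding domain → cannot satisfy Principle A.
*the jurors₃* c-commands the anaphor within its binding domain → licit binder.
*the senators₄* does not c-command the anaphor → cannot bind it.
*the negotiators₅* does not c-command the anaphor → cannot bind it.

{3}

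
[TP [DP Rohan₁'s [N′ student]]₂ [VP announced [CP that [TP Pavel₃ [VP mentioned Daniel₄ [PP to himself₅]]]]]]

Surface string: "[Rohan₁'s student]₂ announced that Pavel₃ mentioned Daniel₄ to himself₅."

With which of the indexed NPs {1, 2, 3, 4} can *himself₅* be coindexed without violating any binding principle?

{3, 4}

*himself* is an anaphor, so Principle A applies: it must be bound in its binding domain.
Binding domain of *himself₅*: the embedded TP, whose subject is Pavel₃.
*Rohan₁* does not c-command the anaphor → cannot bind it.
*[Rohan₁'s student]₂* c-commands the anaphor but is outside its binding domain → cannot satisfy Principle A.
*Pavel₃* c-commands the anaphor within its binding domain → licit binder.
*Daniel₄* c-commands the anaphor within its binding domain → licit binder.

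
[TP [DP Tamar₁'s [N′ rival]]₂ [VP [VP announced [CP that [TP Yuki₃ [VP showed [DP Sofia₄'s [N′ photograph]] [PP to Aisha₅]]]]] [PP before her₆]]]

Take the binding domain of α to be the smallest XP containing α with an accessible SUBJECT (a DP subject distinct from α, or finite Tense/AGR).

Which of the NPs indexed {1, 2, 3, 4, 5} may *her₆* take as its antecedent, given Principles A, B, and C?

*her* is a pronoun, so Principle B applies: it must be free in its binding domain.
Binding domain of *her₆*: the matrix TP, whose subject is [Tamar₁'s rival]₂.
*Tamar₁* and the pronoun do not c-command one another → neither Principle B nor Principle C is at stake; coindexation permitted.
*[Tamar₁'s rival]₂* c-commands the pronoun within its binding domain → coindexation would violate Principle B.
*Yuki₃* and the pronoun do not c-command one another → neither Principle B nor Principle C is at stake; coindexation permitted.
*Sofia₄* and the pronoun do not c-command one another → neither Principle B nor Principle C is at stake; coindexation permitted.
*Aisha₅* and the pronoun do not c-command one another → neither Principle B nor Principle C is at stake; coindexation permitted.

{1, 3, 4, 5}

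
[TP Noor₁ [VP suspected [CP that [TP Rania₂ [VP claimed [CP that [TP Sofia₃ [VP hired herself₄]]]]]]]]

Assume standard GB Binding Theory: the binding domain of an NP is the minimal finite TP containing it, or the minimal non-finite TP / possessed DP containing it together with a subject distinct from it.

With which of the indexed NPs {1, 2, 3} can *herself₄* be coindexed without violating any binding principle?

{3}

*herself* is an anaphor, so Principle A applies: it must be bound in its binding domain.
Binding domain of *herself₄*: the embedded TP, whose subject is Sofia₃.
*Noor₁* c-commands the anaphor but is outside its binding domain → cannot satisfy Principle A.
*Rania₂* c-commands the anaphor but is outside its binding domain → cannot satisfy Principle A.
*Sofia₃* c-commands the anaphor within its binding domain → licit binder.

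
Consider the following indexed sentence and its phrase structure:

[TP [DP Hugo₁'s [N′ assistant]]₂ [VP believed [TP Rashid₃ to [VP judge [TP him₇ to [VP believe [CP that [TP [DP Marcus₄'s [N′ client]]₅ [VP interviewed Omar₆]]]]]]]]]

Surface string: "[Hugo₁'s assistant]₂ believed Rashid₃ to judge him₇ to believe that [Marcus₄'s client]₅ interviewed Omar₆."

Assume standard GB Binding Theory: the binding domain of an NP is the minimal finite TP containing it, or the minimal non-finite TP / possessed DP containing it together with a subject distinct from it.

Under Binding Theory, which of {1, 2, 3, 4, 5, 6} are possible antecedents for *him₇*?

*him* is a pronoun, so Principle B applies: it must be free in its binding domain.
Binding domain of *him₇*: the embedded TP, whose subject is Rashid₃.
*Hugo₁* and the pronoun do not c-command one another → neither Principle B nor Principle C is at stake; coindexation permitted.
*[Hugo₁'s assistant]₂* c-commands the pronoun but from outside its binding domain, and is not c-commanded by it → coindexation permitted.
*Rashid₃* c-commands the pronoun within its binding domain → coindexation would violate Principle B.
*Marcus₄*: the pronoun c-commands this R-expression → coindexation would violate Principle C on *Marcus₄*.
*[Marcus₄'s client]₅*: the pronoun c-commands this R-expression → coindexation would violate Principle C on *[Marcus₄'s client]₅*.
*Omar₆*: the pronoun c-commands this R-expression → coindexation would violate Principle C on *Omar₆*.

{1, 2}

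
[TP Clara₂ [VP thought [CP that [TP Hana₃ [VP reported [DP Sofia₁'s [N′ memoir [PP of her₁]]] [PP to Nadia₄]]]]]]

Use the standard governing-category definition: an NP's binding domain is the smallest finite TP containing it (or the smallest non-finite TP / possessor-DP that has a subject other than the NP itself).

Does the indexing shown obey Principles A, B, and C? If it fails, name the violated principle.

Principle B

The two coindexed NPs are *Sofia₁* and *her₁*.
*her₁* is a pronoun. Its binding domain is the possessed DP, whose subject is Sofia₁.
*Sofia₁* c-commands it within that domain and carries the same index.
The pronoun is locally bound → Principle B violation.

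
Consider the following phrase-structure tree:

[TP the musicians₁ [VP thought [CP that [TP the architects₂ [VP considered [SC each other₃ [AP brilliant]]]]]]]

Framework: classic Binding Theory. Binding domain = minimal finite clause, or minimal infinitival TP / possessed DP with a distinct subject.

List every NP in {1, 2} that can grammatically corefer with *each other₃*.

{2}

*each other* is an anaphor, so Principle A applies: it must be bound in its binding domain.
Binding domain of *each other₃*: the embedded TP, whose subject is the architects₂.
*the musicians₁* c-commands the anaphor but is outside its binding domain → cannot satisfy Principle A.
*the architects₂* c-commands the anaphor within its binding domain → licit binder.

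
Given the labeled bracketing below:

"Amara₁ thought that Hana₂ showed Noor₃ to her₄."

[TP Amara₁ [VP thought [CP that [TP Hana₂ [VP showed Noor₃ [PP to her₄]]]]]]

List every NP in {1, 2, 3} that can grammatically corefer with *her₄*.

{1}

*her* is a pronoun, so Principle B applies: it must be free in its binding domain.
Binding domain of *her₄*: the embedded TP, whose subject is Hana₂.
*Amara₁* c-commands the pronoun but from outside its binding domain, and is not c-commanded by it → coindexation permitted.
*Hana₂* c-commands the pronoun within its binding domain → coindexation would violate Principle B.
*Noor₃* c-commands the pronoun within its binding domain → coindexation would violate Principle B.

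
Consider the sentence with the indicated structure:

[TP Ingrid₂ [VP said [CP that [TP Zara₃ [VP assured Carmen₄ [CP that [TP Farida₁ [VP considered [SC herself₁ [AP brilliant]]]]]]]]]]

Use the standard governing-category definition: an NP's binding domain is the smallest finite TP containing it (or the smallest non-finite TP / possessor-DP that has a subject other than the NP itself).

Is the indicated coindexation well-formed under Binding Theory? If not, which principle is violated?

grammatical

The two coindexed NPs are *Farida₁* and *herself₁*.
*herself₁* is an anaphor; its binding domain is the embedded TP, whose subject is Farida₁. *Farida₁* c-commands it within that domain and shares its index, so Principle A is satisfied.
*Farida₁* is an R-expression; *herself₁* does not c-command it, and no other NP shares its index, so Principle C is satisfied.
All principles are respected.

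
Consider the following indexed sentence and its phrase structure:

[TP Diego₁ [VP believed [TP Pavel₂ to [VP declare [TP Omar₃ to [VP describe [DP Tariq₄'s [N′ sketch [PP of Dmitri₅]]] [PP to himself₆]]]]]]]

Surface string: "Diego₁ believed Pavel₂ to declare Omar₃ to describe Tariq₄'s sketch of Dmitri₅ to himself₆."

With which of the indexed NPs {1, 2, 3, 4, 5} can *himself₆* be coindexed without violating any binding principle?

*himself* is an anaphor, so Principle A applies: it must be bound in its binding domain.
Binding domain of *himself₆*: the embedded TP, whose subject is Omar₃.
*Diego₁* c-commands the anaphor but is outside its binding domain → cannot satisfy Principle A.
*Pavel₂* c-commands the anaphor but is outside its binding domain → cannot satisfy Principle A.
*Omar₃* c-commands the anaphor within its binding domain → licit binder.
*Tariq₄* does not c-command the anaphor → cannot bind it.
*Dmitri₅* does not c-command the anaphor → cannot bind it.

{3}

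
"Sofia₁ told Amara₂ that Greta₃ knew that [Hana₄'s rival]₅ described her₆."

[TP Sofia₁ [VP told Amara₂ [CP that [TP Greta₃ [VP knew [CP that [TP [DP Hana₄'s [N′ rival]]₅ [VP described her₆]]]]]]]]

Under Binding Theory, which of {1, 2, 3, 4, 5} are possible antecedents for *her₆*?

{1, 2, 3, 4}

*her* is a pronoun, so Principle B applies: it must be free in its binding domain.
Binding domain of *her₆*: the embedded TP, whose subject is [Hana₄'s rival]₅.
*Sofia₁* c-commands the pronoun but from outside its binding domain, and is not c-commanded by it → coindexation permitted.
*Amara₂* c-commands the pronoun but from outside its binding domain, and is not c-commanded by it → coindexation permitted.
*Greta₃* c-commands the pronoun but from outside its binding domain, and is not c-commanded by it → coindexation permitted.
*Hana₄* and the pronoun do not c-command one another → neither Principle B nor Principle C is at stake; coindexation permitted.
*[Hana₄'s rival]₅* c-commands the pronoun within its binding domain → coindexation would violate Principle B.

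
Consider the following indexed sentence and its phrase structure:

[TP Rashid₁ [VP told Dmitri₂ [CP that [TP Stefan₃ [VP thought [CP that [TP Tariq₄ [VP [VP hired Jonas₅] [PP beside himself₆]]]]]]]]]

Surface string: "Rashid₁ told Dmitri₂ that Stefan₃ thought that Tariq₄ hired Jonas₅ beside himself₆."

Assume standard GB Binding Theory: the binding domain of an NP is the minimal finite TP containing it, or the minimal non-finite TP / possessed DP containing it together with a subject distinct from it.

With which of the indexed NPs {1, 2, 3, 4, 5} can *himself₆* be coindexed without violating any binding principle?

{4}

*himself* is an anaphor, so Principle A applies: it must be bound in its binding domain.
Binding domain of *himself₆*: the embedded TP, whose subject is Tariq₄.
*Rashid₁* c-commands the anaphor but is outside its binding domain → cannot satisfy Principle A.
*Dmitri₂* c-commands the anaphor but is outside its binding domain → cannot satisfy Principle A.
*Stefan₃* c-commands the anaphor but is outside its binding domain → cannot satisfy Principle A.
*Tariq₄* c-commands the anaphor within its binding domain → licit binder.
*Jonas₅* does not c-command the anaphor → cannot bind it.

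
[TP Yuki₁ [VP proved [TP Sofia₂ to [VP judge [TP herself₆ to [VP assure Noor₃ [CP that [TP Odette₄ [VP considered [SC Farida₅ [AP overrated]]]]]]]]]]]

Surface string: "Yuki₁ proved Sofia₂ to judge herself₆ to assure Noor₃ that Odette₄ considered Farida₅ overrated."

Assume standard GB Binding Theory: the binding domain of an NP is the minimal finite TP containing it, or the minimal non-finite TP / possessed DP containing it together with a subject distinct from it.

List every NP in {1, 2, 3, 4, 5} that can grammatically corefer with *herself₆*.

{2}

*herself* is an anaphor, so Principle A applies: it must be bound in its binding domain.
Binding domain of *herself₆*: the embedded TP, whose subject is Sofia₂.
*Yuki₁* c-commands the anaphor but is outside its binding domain → cannot satisfy Principle A.
*Sofia₂* c-commands the anaphor within its binding domain → licit binder.
*Noor₃* does not c-command the anaphor → cannot bind it.
*Odette₄* does not c-command the anaphor → cannot bind it.
*Farida₅* does not c-command the anaphor → cannot bind it.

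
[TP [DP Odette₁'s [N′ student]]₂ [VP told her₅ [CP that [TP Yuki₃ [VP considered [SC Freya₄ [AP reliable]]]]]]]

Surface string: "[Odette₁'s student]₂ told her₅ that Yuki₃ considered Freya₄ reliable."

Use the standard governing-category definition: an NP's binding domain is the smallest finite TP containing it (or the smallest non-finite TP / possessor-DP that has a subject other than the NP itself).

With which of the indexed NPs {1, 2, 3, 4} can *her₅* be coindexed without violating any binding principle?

{1}

*her* is a pronoun, so Principle B applies: it must be free in its binding domain.
Binding domain of *her₅*: the matrix TP, whose subject is [Odette₁'s student]₂.
*Odette₁* and the pronoun do not c-command one another → neither Principle B nor Principle C is at stake; coindexation permitted.
*[Odette₁'s student]₂* c-commands the pronoun within its binding domain → coindexation would violate Principle B.
*Yuki₃*: the pronoun c-commands this R-expression → coindexation would violate Principle C on *Yuki₃*.
*Freya₄*: the pronoun c-commands this R-expression → coindexation would violate Principle C on *Freya₄*.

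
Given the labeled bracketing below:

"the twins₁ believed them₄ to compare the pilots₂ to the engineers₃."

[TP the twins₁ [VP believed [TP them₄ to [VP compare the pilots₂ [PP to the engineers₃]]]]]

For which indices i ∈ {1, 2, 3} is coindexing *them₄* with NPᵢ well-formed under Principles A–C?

none

*them* is a pronoun, so Principle B applies: it must be free in its binding domain.
Binding domain of *them₄*: the matrix TP, whose subject is the twins₁.
*the twins₁* c-commands the pronoun within its binding domain → coindexation would violate Principle B.
*the pilots₂*: the pronoun c-commands this R-expression → coindexation would violate Principle C on *the pilots₂*.
*the engineers₃*: the pronoun c-commands this R-expression → coindexation would violate Principle C on *the engineers₃*.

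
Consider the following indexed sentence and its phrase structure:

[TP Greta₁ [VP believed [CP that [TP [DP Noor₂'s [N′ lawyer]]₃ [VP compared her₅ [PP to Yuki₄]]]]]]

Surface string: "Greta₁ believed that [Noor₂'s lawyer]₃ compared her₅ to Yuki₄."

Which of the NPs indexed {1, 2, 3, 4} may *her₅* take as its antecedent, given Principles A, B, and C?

{1, 2}

*her* is a pronoun, so Principle B applies: it must be free in its binding domain.
Binding domain of *her₅*: the embedded TP, whose subject is [Noor₂'s lawyer]₃.
*Greta₁* c-commands the pronoun but from outside its binding domain, and is not c-commanded by it → coindexation permitted.
*Noor₂* and the pronoun do not c-command one another → neither Principle B nor Principle C is at stake; coindexation permitted.
*[Noor₂'s lawyer]₃* c-commands the pronoun within its binding domain → coindexation would violate Principle B.
*Yuki₄*: the pronoun c-commands this R-expression → coindexation would violate Principle C on *Yuki₄*.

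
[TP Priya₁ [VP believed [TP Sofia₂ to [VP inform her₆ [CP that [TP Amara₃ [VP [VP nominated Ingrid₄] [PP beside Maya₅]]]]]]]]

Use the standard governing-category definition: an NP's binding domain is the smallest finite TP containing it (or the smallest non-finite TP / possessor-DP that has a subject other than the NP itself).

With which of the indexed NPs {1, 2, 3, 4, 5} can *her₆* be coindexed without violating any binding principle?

{1}

*her* is a pronoun, so Principle B applies: it must be free in its binding domain.
Binding domain of *her₆*: the embedded TP, whose subject is Sofia₂.
*Priya₁* c-commands the pronoun but from outside its binding domain, and is not c-commanded by it → coindexation permitted.
*Sofia₂* c-commands the pronoun within its binding domain → coindexation would violate Principle B.
*Amara₃*: the pronoun c-commands this R-expression → coindexation would violate Principle C on *Amara₃*.
*Ingrid₄*: the pronoun c-commands this R-expression → coindexation would violate Principle C on *Ingrid₄*.
*Maya₅*: the pronoun c-commands this R-expression → coindexation would violate Principle C on *Maya₅*.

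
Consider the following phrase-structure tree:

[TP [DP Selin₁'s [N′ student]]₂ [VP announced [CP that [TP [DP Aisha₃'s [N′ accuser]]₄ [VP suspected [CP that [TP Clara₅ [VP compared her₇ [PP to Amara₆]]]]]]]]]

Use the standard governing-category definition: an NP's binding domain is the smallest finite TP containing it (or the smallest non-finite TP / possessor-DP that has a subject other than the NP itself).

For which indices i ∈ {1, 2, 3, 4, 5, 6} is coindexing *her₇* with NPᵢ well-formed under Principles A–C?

*her* is a pronoun, so Principle B applies: it must be free in its binding domain.
Binding domain of *her₇*: the embedded TP, whose subject is Clara₅.
*Selin₁* and the pronoun do not c-command one another → neither Principle B nor Principle C is at stake; coindexation permitted.
*[Selin₁'s student]₂* c-commands the pronoun but from outside its binding domain, and is not c-commanded by it → coindexation permitted.
*Aisha₃* and the pronoun do not c-command one another → neither Principle B nor Principle C is at stake; coindexation permitted.
*[Aisha₃'s accuser]₄* c-commands the pronoun but from outside its binding domain, and is not c-commanded by it → coindexation permitted.
*Clara₅* c-commands the pronoun within its binding domain → coindexation would violate Principle B.
*Amara₆*: the pronoun c-commands this R-expression → coindexation would violate Principle C on *Amara₆*.

{1, 2, 3, 4}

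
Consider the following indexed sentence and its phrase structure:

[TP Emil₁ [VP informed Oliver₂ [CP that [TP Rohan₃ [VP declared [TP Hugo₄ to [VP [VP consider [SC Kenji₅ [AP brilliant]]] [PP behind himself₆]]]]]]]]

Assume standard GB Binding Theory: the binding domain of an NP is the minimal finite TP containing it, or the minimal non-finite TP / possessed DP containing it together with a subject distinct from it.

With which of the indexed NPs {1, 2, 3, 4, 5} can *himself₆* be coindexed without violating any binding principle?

*himself* is an anaphor, so Principle A applies: it must be bound in its binding domain.
Binding domain of *himself₆*: the embedded TP, whose subject is Hugo₄.
*Emil₁* c-commands the anaphor but is outside its binding domain → cannot satisfy Principle A.
*Oliver₂* c-commands the anaphor but is outside its binding domain → cannot satisfy Principle A.
*Rohan₃* c-commands the anaphor but is outside its binding domain → cannot satisfy Principle A.
*Hugo₄* c-commands the anaphor within its binding domain → licit binder.
*Kenji₅* does not c-command the anaphor → cannot bind it.

{4}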